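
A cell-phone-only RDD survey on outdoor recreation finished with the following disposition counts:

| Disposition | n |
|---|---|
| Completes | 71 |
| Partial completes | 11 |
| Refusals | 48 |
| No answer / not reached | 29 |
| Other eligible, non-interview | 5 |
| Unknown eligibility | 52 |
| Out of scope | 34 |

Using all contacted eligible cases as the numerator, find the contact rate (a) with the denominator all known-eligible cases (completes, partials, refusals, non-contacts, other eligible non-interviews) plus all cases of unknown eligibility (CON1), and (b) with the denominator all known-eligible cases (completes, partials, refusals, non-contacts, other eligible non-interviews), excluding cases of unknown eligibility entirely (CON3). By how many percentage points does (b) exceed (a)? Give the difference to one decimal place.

19.8

Numerator = 71 + 11 + 48 + 5 = 135
Base = 71 + 11 + 48 + 29 + 5 + 52 = 216
CON1 = 135 / 216 = 0.6250
Base = 71 + 11 + 48 + 29 + 5 = 164
CON3 = 135 / 164 = 0.8232
Difference = 82.32 − 62.50 = 19.82 percentage points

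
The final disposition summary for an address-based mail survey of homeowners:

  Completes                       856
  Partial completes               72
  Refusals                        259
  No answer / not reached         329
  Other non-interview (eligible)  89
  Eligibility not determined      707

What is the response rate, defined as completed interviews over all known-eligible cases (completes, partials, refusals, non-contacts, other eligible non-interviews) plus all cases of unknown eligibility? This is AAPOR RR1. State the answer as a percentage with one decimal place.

37.0%

Numerator = 856
Denom = 856 + 72 + 259 + 329 + 89 + 707 = 2312
RR1 = 856 / 2312 = 0.3702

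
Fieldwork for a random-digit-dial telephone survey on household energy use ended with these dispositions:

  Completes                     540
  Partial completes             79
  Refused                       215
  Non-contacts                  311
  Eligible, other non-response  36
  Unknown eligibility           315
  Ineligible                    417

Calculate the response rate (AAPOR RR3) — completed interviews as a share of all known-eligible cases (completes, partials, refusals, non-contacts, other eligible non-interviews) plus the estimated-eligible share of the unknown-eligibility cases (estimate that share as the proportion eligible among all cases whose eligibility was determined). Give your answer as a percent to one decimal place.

38.2%

Numerator → 540
Eligible (known) → 540 + 79 + 215 + 311 + 36 = 1181
e = 1181 / (1181 + 417) = 1181 / 1598 = 0.7390
Estimated eligible among unknowns → 0.7390 × 315 = 232.78
Base → 1181 + 232.78 = 1413.78
RR3 = 540 / 1413.78 = 0.3820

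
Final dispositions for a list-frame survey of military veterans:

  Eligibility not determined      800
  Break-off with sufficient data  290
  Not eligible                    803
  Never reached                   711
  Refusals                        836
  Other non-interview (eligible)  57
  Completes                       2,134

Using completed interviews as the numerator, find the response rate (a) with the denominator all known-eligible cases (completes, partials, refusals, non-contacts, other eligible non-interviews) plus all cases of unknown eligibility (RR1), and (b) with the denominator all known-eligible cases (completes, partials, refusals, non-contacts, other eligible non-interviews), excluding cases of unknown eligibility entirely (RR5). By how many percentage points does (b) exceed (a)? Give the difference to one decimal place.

Num = 2134
Denominator = 2134 + 290 + 836 + 711 + 57 + 800 = 4828
RR1 = 2134 / 4828 = 0.4420
Denominator = 2134 + 290 + 836 + 711 + 57 = 4028
RR5 = 2134 / 4028 = 0.5298
Difference = 52.98 − 44.20 = 8.78 percentage points

8.8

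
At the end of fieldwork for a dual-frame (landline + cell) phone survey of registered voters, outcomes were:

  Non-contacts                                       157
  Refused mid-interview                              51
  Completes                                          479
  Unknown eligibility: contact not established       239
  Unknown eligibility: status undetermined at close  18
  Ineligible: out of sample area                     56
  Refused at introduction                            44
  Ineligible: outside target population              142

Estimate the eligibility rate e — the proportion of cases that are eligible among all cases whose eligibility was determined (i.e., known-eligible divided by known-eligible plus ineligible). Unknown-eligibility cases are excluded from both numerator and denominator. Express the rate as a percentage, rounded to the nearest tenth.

78.7%

Refusal or break-off = 44 + 51 = 95
Unknown eligibility = 239 + 18 = 257
Not eligible = 142 + 56 = 198
Known eligible = 479 + 95 + 157 = 731
e = 731 / (731 + 198) = 731 / 929 = 0.7869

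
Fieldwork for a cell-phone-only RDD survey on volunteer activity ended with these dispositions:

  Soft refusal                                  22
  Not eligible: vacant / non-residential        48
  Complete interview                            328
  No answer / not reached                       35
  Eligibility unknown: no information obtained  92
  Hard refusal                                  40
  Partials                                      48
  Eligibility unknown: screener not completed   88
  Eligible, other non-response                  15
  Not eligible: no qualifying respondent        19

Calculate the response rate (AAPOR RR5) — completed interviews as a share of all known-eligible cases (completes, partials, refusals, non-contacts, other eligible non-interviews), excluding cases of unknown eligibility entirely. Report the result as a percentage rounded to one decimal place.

67.2%

Refusal or break-off = 40 + 22 = 62
Eligibility not determined = 88 + 92 = 180
Screened out, ineligible = 19 + 48 = 67
Num → 328
Denominator → 328 + 48 + 62 + 35 + 15 = 488
RR5 = 328 / 488 = 0.6721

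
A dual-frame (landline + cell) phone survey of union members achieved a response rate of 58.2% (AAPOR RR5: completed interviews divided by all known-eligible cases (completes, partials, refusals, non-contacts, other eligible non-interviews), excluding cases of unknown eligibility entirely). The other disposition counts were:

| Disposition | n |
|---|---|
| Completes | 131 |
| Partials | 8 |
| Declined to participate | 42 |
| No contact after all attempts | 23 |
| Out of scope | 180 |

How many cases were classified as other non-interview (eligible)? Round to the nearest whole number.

21

RR5 = 131 / D = 0.582
D = 131 / 0.582 = 225.1
Rest of base = 204
other non-interview (eligible) = 225.1 − 204 ≈ 21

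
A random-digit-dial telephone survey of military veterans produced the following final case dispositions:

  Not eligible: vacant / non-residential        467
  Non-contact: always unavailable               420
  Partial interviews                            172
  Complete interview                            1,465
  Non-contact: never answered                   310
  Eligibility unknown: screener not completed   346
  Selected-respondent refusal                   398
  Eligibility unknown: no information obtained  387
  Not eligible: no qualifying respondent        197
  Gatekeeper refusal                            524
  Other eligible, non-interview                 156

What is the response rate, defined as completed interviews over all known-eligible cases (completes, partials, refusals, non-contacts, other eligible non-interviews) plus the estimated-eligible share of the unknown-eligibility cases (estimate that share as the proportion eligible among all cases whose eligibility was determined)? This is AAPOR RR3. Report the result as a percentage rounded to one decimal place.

36.1%

Declined to participate = 524 + 398 = 922
No answer / not reached = 310 + 420 = 730
Eligibility not determined = 346 + 387 = 733
Not eligible = 197 + 467 = 664
Num → 1465
Determined eligible → 1465 + 172 + 922 + 730 + 156 = 3445
e = 3445 / (3445 + 664) = 3445 / 4109 = 0.8384
e × U → 0.8384 × 733 = 614.55
Base → 3445 + 614.55 = 4059.55
RR3 = 1465 / 4059.55 = 0.3609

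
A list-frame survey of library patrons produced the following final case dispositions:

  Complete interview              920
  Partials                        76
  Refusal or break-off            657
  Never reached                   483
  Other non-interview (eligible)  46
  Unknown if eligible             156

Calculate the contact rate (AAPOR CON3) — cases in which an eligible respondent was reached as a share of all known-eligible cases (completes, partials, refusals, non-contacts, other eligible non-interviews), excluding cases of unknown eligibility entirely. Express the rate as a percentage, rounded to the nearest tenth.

77.9%

Top → 920 + 76 + 657 + 46 = 1699
Denom → 920 + 76 + 657 + 483 + 46 = 2182
CON3 = 1699 / 2182 = 0.7786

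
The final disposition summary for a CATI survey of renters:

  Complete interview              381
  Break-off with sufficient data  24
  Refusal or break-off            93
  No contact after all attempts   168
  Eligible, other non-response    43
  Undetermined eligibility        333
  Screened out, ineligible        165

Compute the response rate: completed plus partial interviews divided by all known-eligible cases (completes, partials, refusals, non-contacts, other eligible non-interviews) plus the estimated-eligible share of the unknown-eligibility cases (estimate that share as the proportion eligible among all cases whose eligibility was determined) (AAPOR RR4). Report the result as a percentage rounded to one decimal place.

Numerator: 381 + 24 = 405
Eligible (known): 381 + 24 + 93 + 168 + 43 = 709
e = 709 / (709 + 165) = 709 / 874 = 0.8112
Estimated eligible among unknowns: 0.8112 × 333 = 270.13
Denominator: 709 + 270.13 = 979.13
RR4 = 405 / 979.13 = 0.4136

41.4%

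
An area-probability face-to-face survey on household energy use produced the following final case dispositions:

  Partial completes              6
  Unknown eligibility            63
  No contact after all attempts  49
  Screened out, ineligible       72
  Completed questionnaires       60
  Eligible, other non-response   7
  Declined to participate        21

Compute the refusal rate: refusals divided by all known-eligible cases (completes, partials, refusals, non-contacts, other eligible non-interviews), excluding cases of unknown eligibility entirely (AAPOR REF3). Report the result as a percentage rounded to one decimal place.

Top: 21
Denominator: 60 + 6 + 21 + 49 + 7 = 143
REF3 = 21 / 143 = 0.1469

14.7%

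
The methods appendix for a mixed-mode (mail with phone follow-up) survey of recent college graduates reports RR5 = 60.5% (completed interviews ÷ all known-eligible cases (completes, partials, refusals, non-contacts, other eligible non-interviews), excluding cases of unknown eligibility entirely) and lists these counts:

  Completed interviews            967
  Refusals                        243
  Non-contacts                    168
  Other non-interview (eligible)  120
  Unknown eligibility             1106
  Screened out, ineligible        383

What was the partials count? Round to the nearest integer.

100

RR5 = 967 / D = 0.605
D = 967 / 0.605 = 1598.3
Rest of base = 1498
partials = 1598.3 − 1498 ≈ 100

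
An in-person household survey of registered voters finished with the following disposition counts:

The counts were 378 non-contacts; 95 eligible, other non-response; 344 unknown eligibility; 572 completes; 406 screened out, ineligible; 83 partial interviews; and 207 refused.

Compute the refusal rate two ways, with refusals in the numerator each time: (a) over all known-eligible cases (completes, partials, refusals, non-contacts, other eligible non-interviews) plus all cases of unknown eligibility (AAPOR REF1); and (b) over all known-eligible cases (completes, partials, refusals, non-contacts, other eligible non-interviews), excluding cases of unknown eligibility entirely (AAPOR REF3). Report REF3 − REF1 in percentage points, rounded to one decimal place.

Top = 207
Denom = 572 + 83 + 207 + 378 + 95 + 344 = 1679
REF1 = 207 / 1679 = 0.1233
Denom = 572 + 83 + 207 + 378 + 95 = 1335
REF3 = 207 / 1335 = 0.1551
Difference = 15.51 − 12.33 = 3.18 percentage points

3.2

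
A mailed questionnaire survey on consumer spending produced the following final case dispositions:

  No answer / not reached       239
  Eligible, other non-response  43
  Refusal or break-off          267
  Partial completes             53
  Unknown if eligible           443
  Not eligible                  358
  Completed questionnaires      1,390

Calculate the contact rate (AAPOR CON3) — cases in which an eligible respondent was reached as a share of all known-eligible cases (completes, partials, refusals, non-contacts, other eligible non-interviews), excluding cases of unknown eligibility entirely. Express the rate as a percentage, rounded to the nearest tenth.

Numerator = 1390 + 53 + 267 + 43 = 1753
Denominator = 1390 + 53 + 267 + 239 + 43 = 1992
CON3 = 1753 / 1992 = 0.8800

88.0%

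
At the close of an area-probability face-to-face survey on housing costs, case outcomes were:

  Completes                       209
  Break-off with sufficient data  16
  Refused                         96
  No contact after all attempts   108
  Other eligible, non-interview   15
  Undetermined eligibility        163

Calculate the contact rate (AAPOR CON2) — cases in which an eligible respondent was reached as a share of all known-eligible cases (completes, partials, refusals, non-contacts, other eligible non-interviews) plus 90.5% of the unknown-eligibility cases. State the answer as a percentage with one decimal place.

56.8%

Top → 209 + 16 + 96 + 15 = 336
Determined eligible → 209 + 16 + 96 + 108 + 15 = 444
Estimated eligible among unknowns → 0.9050 × 163 = 147.52
Denominator → 444 + 147.52 = 591.52
CON2 = 336 / 591.52 = 0.5680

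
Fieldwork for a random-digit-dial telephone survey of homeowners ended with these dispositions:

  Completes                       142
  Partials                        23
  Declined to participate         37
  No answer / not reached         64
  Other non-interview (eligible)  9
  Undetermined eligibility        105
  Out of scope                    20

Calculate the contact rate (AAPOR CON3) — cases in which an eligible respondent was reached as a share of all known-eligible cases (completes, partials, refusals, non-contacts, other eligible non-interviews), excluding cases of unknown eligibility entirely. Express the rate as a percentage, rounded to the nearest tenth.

76.7%

Num → 142 + 23 + 37 + 9 = 211
Base → 142 + 23 + 37 + 64 + 9 = 275
CON3 = 211 / 275 = 0.7673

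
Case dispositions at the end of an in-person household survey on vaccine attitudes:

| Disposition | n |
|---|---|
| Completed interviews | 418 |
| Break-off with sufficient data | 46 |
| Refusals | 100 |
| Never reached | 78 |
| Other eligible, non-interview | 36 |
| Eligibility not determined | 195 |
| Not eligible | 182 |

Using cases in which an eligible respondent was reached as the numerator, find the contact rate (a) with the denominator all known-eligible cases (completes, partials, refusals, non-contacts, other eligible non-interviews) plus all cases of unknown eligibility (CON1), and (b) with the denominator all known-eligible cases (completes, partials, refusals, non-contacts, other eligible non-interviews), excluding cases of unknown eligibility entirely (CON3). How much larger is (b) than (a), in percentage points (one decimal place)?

Top: 418 + 46 + 100 + 36 = 600
Base: 418 + 46 + 100 + 78 + 36 + 195 = 873
CON1 = 600 / 873 = 0.6873
Base: 418 + 46 + 100 + 78 + 36 = 678
CON3 = 600 / 678 = 0.8850
Difference = 88.50 − 68.73 = 19.77 percentage points

19.8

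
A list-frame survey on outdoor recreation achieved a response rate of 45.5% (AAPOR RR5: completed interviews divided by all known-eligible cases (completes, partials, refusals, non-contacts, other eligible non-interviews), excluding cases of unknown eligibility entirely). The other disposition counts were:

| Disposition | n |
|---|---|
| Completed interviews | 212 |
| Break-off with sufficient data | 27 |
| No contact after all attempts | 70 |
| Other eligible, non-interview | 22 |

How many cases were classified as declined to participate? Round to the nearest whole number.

RR5 = 212 / D = 0.455
D = 212 / 0.455 = 465.9
Remaining denominator categories sum to 331
declined to participate = 465.9 − 331 ≈ 135

135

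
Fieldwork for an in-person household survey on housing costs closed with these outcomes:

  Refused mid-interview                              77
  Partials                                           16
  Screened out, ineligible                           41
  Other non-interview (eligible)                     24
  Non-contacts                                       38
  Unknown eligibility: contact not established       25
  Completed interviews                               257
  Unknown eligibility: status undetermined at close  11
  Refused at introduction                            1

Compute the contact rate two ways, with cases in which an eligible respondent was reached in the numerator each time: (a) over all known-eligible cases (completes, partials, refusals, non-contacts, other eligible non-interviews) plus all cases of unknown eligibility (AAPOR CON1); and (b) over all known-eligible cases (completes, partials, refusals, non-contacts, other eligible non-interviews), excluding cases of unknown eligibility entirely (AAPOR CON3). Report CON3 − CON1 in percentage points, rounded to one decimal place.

Refused = 1 + 77 = 78
Eligibility not determined = 25 + 11 = 36
Numerator: 257 + 16 + 78 + 24 = 375
Base: 257 + 16 + 78 + 38 + 24 + 36 = 449
CON1 = 375 / 449 = 0.8352
Base: 257 + 16 + 78 + 38 + 24 = 413
CON3 = 375 / 413 = 0.9080
Difference = 90.80 − 83.52 = 7.28 percentage points

7.3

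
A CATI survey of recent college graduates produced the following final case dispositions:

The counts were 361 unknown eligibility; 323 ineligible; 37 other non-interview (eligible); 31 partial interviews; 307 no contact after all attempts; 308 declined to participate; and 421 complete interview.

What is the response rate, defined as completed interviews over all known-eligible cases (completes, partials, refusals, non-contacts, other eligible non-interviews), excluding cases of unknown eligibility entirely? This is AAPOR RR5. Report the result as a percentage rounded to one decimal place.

Num → 421
Base → 421 + 31 + 308 + 307 + 37 = 1104
RR5 = 421 / 1104 = 0.3813

38.1%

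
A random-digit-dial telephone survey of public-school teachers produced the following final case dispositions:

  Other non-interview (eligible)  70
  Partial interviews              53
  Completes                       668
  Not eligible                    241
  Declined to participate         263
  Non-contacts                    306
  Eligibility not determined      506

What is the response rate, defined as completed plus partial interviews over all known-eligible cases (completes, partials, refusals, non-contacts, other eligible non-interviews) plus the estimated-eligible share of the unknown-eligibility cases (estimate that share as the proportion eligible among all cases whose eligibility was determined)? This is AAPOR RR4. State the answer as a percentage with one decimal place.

40.3%

Top: 668 + 53 = 721
Eligible (known): 668 + 53 + 263 + 306 + 70 = 1360
e = 1360 / (1360 + 241) = 1360 / 1601 = 0.8495
e × U: 0.8495 × 506 = 429.85
Base: 1360 + 429.85 = 1789.85
RR4 = 721 / 1789.85 = 0.4028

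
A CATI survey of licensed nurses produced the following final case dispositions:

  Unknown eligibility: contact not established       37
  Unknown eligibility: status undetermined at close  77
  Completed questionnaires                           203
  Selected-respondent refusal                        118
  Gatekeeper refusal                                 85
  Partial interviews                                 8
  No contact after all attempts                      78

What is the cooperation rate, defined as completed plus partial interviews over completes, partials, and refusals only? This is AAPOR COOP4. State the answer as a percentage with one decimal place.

51.0%

Refusal or break-off = 85 + 118 = 203
Eligibility not determined = 37 + 77 = 114
Top = 203 + 8 = 211
Denominator = 203 + 8 + 203 = 414
COOP4 = 211 / 414 = 0.5097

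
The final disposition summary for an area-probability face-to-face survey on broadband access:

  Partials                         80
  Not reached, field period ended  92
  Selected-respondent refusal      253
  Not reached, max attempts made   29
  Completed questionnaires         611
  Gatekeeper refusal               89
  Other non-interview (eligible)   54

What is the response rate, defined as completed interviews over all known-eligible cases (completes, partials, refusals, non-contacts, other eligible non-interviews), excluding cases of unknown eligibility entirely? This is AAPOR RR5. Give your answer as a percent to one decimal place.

Refused = 89 + 253 = 342
No answer / not reached = 92 + 29 = 121
Num = 611
Base = 611 + 80 + 342 + 121 + 54 = 1208
RR5 = 611 / 1208 = 0.5058

50.6%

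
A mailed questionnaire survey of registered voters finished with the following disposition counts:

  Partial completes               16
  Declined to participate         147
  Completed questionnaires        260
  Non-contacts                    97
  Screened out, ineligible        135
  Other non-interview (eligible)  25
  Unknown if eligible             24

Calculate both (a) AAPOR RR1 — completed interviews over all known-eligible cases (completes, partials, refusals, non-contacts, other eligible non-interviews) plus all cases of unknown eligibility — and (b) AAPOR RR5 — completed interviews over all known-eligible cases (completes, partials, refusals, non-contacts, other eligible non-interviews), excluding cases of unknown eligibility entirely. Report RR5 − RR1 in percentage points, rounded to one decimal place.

2.0

Top: 260
Denom: 260 + 16 + 147 + 97 + 25 + 24 = 569
RR1 = 260 / 569 = 0.4569
Denom: 260 + 16 + 147 + 97 + 25 = 545
RR5 = 260 / 545 = 0.4771
Difference = 47.71 − 45.69 = 2.02 percentage points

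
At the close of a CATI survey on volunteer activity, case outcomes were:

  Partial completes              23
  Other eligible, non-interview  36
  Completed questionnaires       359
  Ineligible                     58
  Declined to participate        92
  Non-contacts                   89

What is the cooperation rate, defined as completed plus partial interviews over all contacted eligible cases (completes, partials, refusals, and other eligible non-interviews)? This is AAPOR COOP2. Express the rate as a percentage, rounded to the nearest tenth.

Numerator → 359 + 23 = 382
Denominator → 359 + 23 + 92 + 36 = 510
COOP2 = 382 / 510 = 0.7490

74.9%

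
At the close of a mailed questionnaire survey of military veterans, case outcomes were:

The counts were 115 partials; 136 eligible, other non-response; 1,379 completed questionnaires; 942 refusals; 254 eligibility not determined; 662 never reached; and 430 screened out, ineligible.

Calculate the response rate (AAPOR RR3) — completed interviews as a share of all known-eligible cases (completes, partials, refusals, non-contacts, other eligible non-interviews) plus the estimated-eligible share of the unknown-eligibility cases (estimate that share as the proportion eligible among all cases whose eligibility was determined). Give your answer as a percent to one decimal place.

Numerator: 1379
Eligible (known): 1379 + 115 + 942 + 662 + 136 = 3234
e = 3234 / (3234 + 430) = 3234 / 3664 = 0.8826
e × U: 0.8826 × 254 = 224.18
Denominator: 3234 + 224.18 = 3458.18
RR3 = 1379 / 3458.18 = 0.3988

39.9%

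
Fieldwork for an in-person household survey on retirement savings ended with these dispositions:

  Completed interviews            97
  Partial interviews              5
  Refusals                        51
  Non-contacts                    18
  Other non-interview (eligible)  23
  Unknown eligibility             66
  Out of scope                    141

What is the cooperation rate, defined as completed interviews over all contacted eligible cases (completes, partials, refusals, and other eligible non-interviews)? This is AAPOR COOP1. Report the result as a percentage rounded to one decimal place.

55.1%

Numerator: 97
Base: 97 + 5 + 51 + 23 = 176
COOP1 = 97 / 176 = 0.5511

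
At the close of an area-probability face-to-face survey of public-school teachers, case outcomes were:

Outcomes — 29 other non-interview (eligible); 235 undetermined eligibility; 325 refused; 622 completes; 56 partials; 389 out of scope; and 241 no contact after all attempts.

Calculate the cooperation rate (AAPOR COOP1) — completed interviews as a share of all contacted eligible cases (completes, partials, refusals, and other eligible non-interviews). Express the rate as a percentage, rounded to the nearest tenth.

60.3%

Numerator: 622
Denom: 622 + 56 + 325 + 29 = 1032
COOP1 = 622 / 1032 = 0.6027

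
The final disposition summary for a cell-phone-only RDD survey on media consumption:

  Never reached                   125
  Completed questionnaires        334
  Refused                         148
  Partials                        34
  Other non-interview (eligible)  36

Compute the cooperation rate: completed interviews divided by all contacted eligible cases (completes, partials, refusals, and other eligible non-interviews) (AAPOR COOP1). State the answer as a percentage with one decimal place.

Numerator = 334
Denominator = 334 + 34 + 148 + 36 = 552
COOP1 = 334 / 552 = 0.6051

60.5%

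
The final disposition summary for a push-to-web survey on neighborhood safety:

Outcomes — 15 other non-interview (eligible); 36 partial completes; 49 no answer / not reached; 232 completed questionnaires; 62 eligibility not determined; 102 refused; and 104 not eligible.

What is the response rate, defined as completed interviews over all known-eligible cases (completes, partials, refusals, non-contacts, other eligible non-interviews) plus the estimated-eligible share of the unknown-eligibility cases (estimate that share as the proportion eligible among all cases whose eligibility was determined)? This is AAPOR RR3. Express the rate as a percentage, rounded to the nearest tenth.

47.9%

Top = 232
Known eligible = 232 + 36 + 102 + 49 + 15 = 434
e = 434 / (434 + 104) = 434 / 538 = 0.8067
e × U = 0.8067 × 62 = 50.02
Base = 434 + 50.02 = 484.02
RR3 = 232 / 484.02 = 0.4793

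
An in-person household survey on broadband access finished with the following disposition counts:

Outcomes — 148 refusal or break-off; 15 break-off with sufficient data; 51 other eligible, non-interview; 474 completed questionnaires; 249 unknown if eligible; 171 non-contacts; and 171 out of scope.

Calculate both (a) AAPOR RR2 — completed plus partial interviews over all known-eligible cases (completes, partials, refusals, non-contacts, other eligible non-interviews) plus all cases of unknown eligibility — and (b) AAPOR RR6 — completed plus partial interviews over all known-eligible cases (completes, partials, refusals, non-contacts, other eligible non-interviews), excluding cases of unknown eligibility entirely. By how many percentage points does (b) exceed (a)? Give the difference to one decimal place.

12.8

Num → 474 + 15 = 489
Denominator → 474 + 15 + 148 + 171 + 51 + 249 = 1108
RR2 = 489 / 1108 = 0.4413
Denominator → 474 + 15 + 148 + 171 + 51 = 859
RR6 = 489 / 859 = 0.5693
Difference = 56.93 − 44.13 = 12.80 percentage points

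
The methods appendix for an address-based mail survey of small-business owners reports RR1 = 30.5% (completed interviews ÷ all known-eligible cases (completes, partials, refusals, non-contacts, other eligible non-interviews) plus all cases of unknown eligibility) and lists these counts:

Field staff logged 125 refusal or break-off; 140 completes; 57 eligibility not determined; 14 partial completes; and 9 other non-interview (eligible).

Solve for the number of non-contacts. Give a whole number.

114

RR1 = 140 / D = 0.305
D = 140 / 0.305 = 459.0
Other denominator terms total 345
non-contacts = 459.0 − 345 ≈ 114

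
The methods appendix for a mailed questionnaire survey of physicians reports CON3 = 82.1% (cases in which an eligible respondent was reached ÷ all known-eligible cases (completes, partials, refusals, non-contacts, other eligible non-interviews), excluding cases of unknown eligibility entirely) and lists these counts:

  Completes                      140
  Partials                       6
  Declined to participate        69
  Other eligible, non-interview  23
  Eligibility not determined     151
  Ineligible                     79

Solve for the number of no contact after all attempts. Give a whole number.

52

Top: 140 + 6 + 69 + 23 = 238
CON3 = 238 / D = 0.821
D = 238 / 0.821 = 289.9
Other denominator terms total 238
no contact after all attempts = 289.9 − 238 ≈ 52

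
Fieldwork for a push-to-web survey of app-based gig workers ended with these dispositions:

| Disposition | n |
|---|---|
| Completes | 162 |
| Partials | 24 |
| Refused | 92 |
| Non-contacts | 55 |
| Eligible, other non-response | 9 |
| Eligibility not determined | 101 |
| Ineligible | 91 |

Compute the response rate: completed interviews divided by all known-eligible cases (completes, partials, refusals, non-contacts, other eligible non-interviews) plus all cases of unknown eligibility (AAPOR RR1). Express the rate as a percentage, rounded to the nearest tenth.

36.6%

Num: 162
Base: 162 + 24 + 92 + 55 + 9 + 101 = 443
RR1 = 162 / 443 = 0.3657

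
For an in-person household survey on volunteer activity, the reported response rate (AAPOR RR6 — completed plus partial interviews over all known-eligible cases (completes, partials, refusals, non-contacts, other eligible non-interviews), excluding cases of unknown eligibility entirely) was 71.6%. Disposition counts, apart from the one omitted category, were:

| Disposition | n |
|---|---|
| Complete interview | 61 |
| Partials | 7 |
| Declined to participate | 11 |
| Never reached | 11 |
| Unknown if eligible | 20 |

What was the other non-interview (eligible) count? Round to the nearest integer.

5

Numerator: 61 + 7 = 68
RR6 = 68 / D = 0.716
D = 68 / 0.716 = 95.0
Other denominator terms total 90
other non-interview (eligible) = 95.0 − 90 ≈ 5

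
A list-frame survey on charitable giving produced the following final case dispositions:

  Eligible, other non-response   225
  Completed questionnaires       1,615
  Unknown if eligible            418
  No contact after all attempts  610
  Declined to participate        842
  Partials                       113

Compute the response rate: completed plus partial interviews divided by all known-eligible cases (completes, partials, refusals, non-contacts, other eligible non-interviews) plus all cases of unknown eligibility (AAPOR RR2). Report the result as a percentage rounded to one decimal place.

45.2%

Top → 1615 + 113 = 1728
Denominator → 1615 + 113 + 842 + 610 + 225 + 418 = 3823
RR2 = 1728 / 3823 = 0.4520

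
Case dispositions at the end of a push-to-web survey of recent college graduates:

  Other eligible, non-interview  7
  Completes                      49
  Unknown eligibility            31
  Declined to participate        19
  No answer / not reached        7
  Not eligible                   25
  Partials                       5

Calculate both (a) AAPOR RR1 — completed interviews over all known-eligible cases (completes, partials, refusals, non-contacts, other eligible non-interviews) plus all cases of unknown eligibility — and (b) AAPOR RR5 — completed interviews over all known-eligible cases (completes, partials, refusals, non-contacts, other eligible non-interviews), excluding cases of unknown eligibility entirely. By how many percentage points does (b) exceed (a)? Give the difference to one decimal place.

14.8

Num → 49
Denom → 49 + 5 + 19 + 7 + 7 + 31 = 118
RR1 = 49 / 118 = 0.4153
Denom → 49 + 5 + 19 + 7 + 7 = 87
RR5 = 49 / 87 = 0.5632
Difference = 56.32 − 41.53 = 14.79 percentage points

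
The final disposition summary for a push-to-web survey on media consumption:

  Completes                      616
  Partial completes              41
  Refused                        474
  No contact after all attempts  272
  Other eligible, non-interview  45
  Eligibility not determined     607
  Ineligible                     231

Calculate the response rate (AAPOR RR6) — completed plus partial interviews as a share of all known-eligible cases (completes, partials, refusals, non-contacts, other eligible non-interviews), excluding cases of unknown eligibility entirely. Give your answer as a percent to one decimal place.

Num: 616 + 41 = 657
Denom: 616 + 41 + 474 + 272 + 45 = 1448
RR6 = 657 / 1448 = 0.4537

45.4%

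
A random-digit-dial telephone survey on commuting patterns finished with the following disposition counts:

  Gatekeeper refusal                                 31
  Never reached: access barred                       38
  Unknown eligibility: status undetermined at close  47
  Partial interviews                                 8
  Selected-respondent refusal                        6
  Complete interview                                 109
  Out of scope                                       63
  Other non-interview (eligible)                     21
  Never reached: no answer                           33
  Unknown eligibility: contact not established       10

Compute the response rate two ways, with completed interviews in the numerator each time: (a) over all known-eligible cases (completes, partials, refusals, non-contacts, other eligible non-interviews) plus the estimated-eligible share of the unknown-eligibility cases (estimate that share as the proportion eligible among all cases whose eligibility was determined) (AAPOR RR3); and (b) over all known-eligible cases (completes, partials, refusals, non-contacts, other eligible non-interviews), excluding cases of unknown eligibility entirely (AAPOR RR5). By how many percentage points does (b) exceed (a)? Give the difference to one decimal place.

Refusal or break-off = 31 + 6 = 37
Never reached = 33 + 38 = 71
Unknown eligibility = 10 + 47 = 57
Num → 109
Determined eligible → 109 + 8 + 37 + 71 + 21 = 246
e = 246 / (246 + 63) = 246 / 309 = 0.7961
e × U → 0.7961 × 57 = 45.38
Denom → 246 + 45.38 = 291.38
RR3 = 109 / 291.38 = 0.3741
Denom → 109 + 8 + 37 + 71 + 21 = 246
RR5 = 109 / 246 = 0.4431
Difference = 44.31 − 37.41 = 6.90 percentage points

6.9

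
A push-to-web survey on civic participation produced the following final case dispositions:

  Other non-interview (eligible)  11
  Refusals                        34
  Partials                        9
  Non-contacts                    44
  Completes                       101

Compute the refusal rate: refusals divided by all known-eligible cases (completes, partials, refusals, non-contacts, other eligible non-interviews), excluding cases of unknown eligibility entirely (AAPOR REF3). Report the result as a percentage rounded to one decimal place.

Top → 34
Base → 101 + 9 + 34 + 44 + 11 = 199
REF3 = 34 / 199 = 0.1709

17.1%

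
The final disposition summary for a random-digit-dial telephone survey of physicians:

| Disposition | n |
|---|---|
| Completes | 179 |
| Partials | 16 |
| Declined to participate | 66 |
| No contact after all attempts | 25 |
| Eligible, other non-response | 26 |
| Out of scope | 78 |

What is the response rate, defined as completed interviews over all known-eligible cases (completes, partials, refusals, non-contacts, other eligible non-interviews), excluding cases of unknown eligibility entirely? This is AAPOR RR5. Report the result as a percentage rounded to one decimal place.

57.4%

Top: 179
Base: 179 + 16 + 66 + 25 + 26 = 312
RR5 = 179 / 312 = 0.5737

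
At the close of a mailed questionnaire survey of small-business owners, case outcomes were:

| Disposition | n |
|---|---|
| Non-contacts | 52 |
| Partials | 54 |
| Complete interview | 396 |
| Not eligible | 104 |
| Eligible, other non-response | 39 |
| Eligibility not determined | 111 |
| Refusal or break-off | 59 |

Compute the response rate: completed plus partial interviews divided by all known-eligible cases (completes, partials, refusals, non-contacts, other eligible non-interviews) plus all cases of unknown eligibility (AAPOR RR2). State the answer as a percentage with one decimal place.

Top: 396 + 54 = 450
Denom: 396 + 54 + 59 + 52 + 39 + 111 = 711
RR2 = 450 / 711 = 0.6329

63.3%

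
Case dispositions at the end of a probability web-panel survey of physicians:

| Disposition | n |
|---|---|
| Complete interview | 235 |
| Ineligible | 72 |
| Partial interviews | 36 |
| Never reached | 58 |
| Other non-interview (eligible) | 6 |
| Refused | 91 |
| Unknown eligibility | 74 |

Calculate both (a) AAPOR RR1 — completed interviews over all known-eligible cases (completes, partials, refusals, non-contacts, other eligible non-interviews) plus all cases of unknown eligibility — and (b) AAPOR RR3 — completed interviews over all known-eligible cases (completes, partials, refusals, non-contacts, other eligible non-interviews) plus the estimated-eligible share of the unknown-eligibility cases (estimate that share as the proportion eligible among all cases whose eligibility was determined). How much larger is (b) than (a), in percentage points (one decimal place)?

1.0

Numerator → 235
Base → 235 + 36 + 91 + 58 + 6 + 74 = 500
RR1 = 235 / 500 = 0.4700
Determined eligible → 235 + 36 + 91 + 58 + 6 = 426
e = 426 / (426 + 72) = 426 / 498 = 0.8554
Estimated eligible among unknowns → 0.8554 × 74 = 63.30
Base → 426 + 63.30 = 489.30
RR3 = 235 / 489.30 = 0.4803
Difference = 48.03 − 47.00 = 1.03 percentage points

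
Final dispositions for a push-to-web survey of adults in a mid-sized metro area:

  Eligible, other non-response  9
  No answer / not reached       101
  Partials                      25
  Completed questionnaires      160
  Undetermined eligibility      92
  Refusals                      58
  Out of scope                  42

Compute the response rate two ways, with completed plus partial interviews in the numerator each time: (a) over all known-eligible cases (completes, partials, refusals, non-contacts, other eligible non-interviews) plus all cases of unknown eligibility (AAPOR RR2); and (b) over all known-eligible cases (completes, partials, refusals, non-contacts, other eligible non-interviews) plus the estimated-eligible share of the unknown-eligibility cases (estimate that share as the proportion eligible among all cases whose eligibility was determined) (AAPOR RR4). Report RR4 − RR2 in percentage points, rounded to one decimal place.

Top: 160 + 25 = 185
Denom: 160 + 25 + 58 + 101 + 9 + 92 = 445
RR2 = 185 / 445 = 0.4157
Eligible (known): 160 + 25 + 58 + 101 + 9 = 353
e = 353 / (353 + 42) = 353 / 395 = 0.8937
Estimated eligible among unknowns: 0.8937 × 92 = 82.22
Denom: 353 + 82.22 = 435.22
RR4 = 185 / 435.22 = 0.4251
Difference = 42.51 − 41.57 = 0.94 percentage points

0.9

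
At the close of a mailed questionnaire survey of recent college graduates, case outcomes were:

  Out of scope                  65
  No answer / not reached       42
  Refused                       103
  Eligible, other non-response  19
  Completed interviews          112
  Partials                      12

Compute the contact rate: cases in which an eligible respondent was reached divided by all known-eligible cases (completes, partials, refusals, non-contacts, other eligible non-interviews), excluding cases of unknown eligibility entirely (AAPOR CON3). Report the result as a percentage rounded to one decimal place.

Top = 112 + 12 + 103 + 19 = 246
Base = 112 + 12 + 103 + 42 + 19 = 288
CON3 = 246 / 288 = 0.8542

85.4%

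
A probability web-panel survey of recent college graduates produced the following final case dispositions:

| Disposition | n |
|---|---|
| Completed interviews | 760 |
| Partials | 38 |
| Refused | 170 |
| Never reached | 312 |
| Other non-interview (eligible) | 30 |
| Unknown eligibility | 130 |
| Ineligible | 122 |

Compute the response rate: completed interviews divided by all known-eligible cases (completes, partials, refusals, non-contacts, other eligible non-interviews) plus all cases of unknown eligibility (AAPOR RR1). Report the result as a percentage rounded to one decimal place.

Numerator: 760
Base: 760 + 38 + 170 + 312 + 30 + 130 = 1440
RR1 = 760 / 1440 = 0.5278

52.8%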